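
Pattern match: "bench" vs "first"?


Pattern of "bench": [0, 1, 2, 3, 4]
Pattern of "first": [0, 1, 2, 3, 4]
Patterns match
Same pattern = Yes


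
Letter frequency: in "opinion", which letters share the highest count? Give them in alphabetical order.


Word: "opinion"
Letter counts:
  'i': 2
  'n': 2
  'o': 2
  'p': 1
Maximum count = 2
Most frequent = 'i', 'n', 'o' (2 times each)


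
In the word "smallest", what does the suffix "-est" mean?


Suffix: -est
Example: smallest = small + -est
Meaning = most


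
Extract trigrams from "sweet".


Word: "sweet" (length 5)
Number of trigrams = 5 - 3 + 1 = 3
  Position 0: "swe"
  Position 1: "wee"
  Position 2: "eet"
Trigrams = "swe", "wee", "eet"


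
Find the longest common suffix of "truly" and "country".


Word 1: "truly"
Word 2: "country"
Comparing from end:
  Pos -1: 'y' == 'y'
  Pos -2: 'l' != 'r' (stop)
LCS = "y" (length 1)


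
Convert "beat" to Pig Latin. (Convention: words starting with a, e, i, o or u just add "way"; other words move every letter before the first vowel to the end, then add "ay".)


Word: "beat"
Starts with consonant(s) → move to end, add 'ay'
Consonant cluster: "b"
Pig Latin = "eatbay"


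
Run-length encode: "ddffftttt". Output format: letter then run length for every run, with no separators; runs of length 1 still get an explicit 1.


String: "ddffftttt"
Scanning for consecutive runs:
  'd' x 2
  'f' x 3
  't' x 4
RLE = "d2f3t4"


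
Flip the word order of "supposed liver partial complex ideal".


Original: "supposed liver partial complex ideal"
Words (1..n): supposed | liver | partial | complex | ideal
Reversed (n..1): ideal | complex | partial | liver | supposed
Result = "ideal complex partial liver supposed"


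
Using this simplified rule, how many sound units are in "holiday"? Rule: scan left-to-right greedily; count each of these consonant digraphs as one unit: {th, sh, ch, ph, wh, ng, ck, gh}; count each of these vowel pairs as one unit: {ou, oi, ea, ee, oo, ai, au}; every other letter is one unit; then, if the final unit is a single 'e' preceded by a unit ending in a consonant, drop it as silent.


Word: "holiday" (7 letters)
Left-to-right scan:
  [1] 'h' (letter)
  [2] 'o' (letter)
  [3] 'l' (letter)
  [4] 'i' (letter)
  [5] 'd' (letter)
  [6] 'a' (letter)
  [7] 'y' (letter)
Units from scan: 7
Sound units = 7 units


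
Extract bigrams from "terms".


Word: "terms" (length 5)
Number of bigrams = 5 - 2 + 1 = 4
  Position 0: "te"
  Position 1: "er"
  Position 2: "rm"
  Position 3: "ms"
Bigrams = "te", "er", "rm", "ms"


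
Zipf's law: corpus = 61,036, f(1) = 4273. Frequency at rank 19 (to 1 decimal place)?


Zipf's law: f(r) = f(1) / r
f(1) = 4273
f(19) = 4273 / 19
= 224.9 occurrences


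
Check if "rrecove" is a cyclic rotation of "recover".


Word: "recover", Candidate: "rrecove"
Method: check if candidate is substring of word+word
"recoverrecover" contains "rrecove"? Yes
Is rotation = Yes


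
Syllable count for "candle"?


Word: "candle"
Syllable breakdown: can / dle
Counting: 2 parts
= 2 syllables


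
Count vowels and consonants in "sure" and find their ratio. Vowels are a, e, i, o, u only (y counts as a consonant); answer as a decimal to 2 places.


Word: "sure"
Vowels (a,e,i,o,u): 2
Consonants: 2
Ratio = 2/2
= 1.00


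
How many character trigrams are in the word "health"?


Word: "health" (length 6)
Number of 3-grams = length - 3 + 1 = 6 - 3 + 1
= 4


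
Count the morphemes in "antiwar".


Word: "antiwar"
Morphemes: anti- | war
Each morpheme carries meaning
= 2 morphemes


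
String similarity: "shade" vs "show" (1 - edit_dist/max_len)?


Word 1: "shade" (length 5)
Word 2: "show" (length 4)
One optimal edit sequence:
  1. keep 's'
  2. keep 'h'
  3. delete 'a'  (+1)
  4. substitute 'd' -> 'o'  (+1)
  5. substitute 'e' -> 'w'  (+1)
Edit distance = 3
Max length = max(5, 4) = 5
Similarity = 1 - 3/5
= 0.4000


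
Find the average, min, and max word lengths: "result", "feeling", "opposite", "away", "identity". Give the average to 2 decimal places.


Lengths: "result"=6, "feeling"=7, "opposite"=8, "away"=4, "identity"=8
Sum = 33, Count = 5
Average = 33/5 = 6.60
= avg=6.60, min=4, max=8


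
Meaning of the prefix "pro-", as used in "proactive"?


Prefix: pro-
Example: proactive = pro- + active
Meaning = forward / in favor of


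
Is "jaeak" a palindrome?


Word: "jaeak"
Reversed: "kaeaj"
Forward == Backward? jaeak != kaeaj
Palindrome = No


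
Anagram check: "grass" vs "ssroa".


Word 1: "grass" → sorted: agrss
Word 2: "ssroa" → sorted: aorss
Same letters? agrss != aorss
Anagram = No


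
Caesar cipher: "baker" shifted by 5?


Word: "baker"
Shift: 5
Each letter → (letter + shift) mod 26:
  'b' (1) + 5 = 6 → 'g'
  'a' (0) + 5 = 5 → 'f'
  'k' (10) + 5 = 15 → 'p'
  'e' (4) + 5 = 9 → 'j'
  'r' (17) + 5 = 22 → 'w'
Result = "gfpjw"


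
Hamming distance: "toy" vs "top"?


Comparing character by character (same length = 3):
  Pos 0: 't' vs 't' =
  Pos 1: 'o' vs 'o' =
  Pos 2: 'y' vs 'p' !=
Hamming distance = 1


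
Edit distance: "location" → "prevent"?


Word 1: "location" (length 8)
Word 2: "prevent" (length 7)
One optimal edit sequence (insert/delete/substitute each cost 1):
  1. delete 'l'  (+1)
  2. substitute 'o' -> 'p'  (+1)
  3. substitute 'c' -> 'r'  (+1)
  4. substitute 'a' -> 'e'  (+1)
  5. substitute 't' -> 'v'  (+1)
  6. substitute 'i' -> 'e'  (+1)
  7. substitute 'o' -> 'n'  (+1)
  8. substitute 'n' -> 't'  (+1)
Total edit operations: 8
Edit distance = 8


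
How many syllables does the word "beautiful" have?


Word: "beautiful"
Syllable breakdown: beau-ti-ful
Counting: 3 parts
= 3 syllables


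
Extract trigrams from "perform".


Word: "perform" (length 7)
Number of trigrams = 7 - 3 + 1 = 5
  Position 0: "per"
  Position 1: "erf"
  Position 2: "rfo"
  Position 3: "for"
  Position 4: "orm"
Trigrams = "per", "erf", "rfo", "for", "orm"


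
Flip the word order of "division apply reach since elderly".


Original: "division apply reach since elderly"
Words (1..n): division | apply | reach | since | elderly
Reversed (n..1): elderly | since | reach | apply | division
Result = "elderly since reach apply division"


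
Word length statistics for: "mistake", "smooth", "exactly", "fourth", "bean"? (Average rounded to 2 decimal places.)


Lengths: "mistake"=7, "smooth"=6, "exactly"=7, "fourth"=6, "bean"=4
Sum = 30, Count = 5
Average = 30/5 = 6.00
= avg=6.00, min=4, max=7


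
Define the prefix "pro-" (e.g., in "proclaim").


Prefix: pro-
As in: proclaim -> pro- + claim
Meaning = forward / in favor of


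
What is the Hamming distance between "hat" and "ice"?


Comparing character by character (same length = 3):
  Pos 0: 'h' vs 'i' !=
  Pos 1: 'a' vs 'c' !=
  Pos 2: 't' vs 'e' !=
Hamming distance = 3


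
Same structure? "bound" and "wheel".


Pattern of "bound": [0, 1, 2, 3, 4]
Pattern of "wheel": [0, 1, 2, 2, 3]
Patterns do not match
Same pattern = No


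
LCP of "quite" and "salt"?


Word 1: "quite"
Word 2: "salt"
Comparing from start:
  Pos 0: 'q' != 's' (stop)
LCP = "" (length 0)


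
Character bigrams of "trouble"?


Word: "trouble" (length 7)
Number of bigrams = 7 - 2 + 1 = 6
  Position 0: "tr"
  Position 1: "ro"
  Position 2: "ou"
  Position 3: "ub"
  Position 4: "bl"
  Position 5: "le"
Bigrams = "tr", "ro", "ou", "ub", "bl", "le"


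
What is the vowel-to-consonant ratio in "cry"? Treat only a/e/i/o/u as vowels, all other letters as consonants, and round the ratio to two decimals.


Word: "cry"
Vowels (a,e,i,o,u): 0
Consonants: 3
Ratio = 0/3
= 0.00


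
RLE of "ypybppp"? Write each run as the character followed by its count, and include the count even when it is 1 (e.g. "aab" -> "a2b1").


String: "ypybppp"
Scanning for consecutive runs:
  'y' x 1
  'p' x 1
  'y' x 1
  'b' x 1
  'p' x 3
RLE = "y1p1y1b1p3"


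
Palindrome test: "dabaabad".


Word: "dabaabad"
Reversed: "dabaabad"
Forward == Backward? dabaabad == dabaabad
Palindrome = Yes


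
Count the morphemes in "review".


Word: "review"
Morphemes: re- / view
Each morpheme carries meaning
= 2 morphemes


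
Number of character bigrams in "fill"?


Word: "fill" (length 4)
Number of 2-grams = length - 2 + 1 = 4 - 2 + 1
= 3


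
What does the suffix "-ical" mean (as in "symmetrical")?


Suffix: -ical
Example: symmetrical (symmetry + -ical, with a spelling change)
Meaning = relating to


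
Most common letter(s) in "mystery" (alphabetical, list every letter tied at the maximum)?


Word: "mystery"
Letter counts:
  'e': 1
  'm': 1
  'r': 1
  's': 1
  't': 1
  'y': 2
Maximum count = 2
Most frequent = 'y' (2 times each)


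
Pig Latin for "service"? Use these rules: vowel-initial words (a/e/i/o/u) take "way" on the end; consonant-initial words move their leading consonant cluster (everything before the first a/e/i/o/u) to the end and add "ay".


Word: "service"
Starts with consonant(s) → move to end, add 'ay'
Consonant cluster: "s"
Pig Latin = "ervicesay"


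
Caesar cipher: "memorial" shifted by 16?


Word: "memorial"
Shift: 16
Each letter → (letter + shift) mod 26:
  'm' (12) + 16 = 2 → 'c'
  'e' (4) + 16 = 20 → 'u'
  'm' (12) + 16 = 2 → 'c'
  'o' (14) + 16 = 4 → 'e'
  'r' (17) + 16 = 7 → 'h'
  'i' (8) + 16 = 24 → 'y'
  'a' (0) + 16 = 16 → 'q'
  'l' (11) + 16 = 1 → 'b'
Result = "cucehyqb"


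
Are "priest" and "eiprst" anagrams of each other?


Word 1: "priest" → sorted: eiprst
Word 2: "eiprst" → sorted: eiprst
Same letters? eiprst == eiprst
Anagram = Yes


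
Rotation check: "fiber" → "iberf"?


Word: "fiber", Candidate: "iberf"
Method: check if candidate is substring of word+word
"fiberfiber" contains "iberf"? Yes
Is rotation = Yes


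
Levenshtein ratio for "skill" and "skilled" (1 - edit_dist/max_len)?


Word 1: "skill" (length 5)
Word 2: "skilled" (length 7)
One optimal edit sequence:
  1. keep 's'
  2. keep 'k'
  3. keep 'i'
  4. keep 'l'
  5. keep 'l'
  6. insert 'e'  (+1)
  7. insert 'd'  (+1)
Edit distance = 2
Max length = max(5, 7) = 7
Similarity = 1 - 2/7
= 0.7143


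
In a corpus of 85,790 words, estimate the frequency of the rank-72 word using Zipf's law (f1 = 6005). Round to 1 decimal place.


Zipf's law: f(r) = f(1) / r
f(1) = 6005
f(72) = 6005 / 72
= 83.4 occurrences


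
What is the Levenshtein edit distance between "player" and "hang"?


Word 1: "player" (length 6)
Word 2: "hang" (length 4)
One optimal edit sequence (insert/delete/substitute each cost 1):
  1. delete 'p'  (+1)
  2. substitute 'l' -> 'h'  (+1)
  3. keep 'a'
  4. delete 'y'  (+1)
  5. substitute 'e' -> 'n'  (+1)
  6. substitute 'r' -> 'g'  (+1)
Total edit operations: 5
Edit distance = 5


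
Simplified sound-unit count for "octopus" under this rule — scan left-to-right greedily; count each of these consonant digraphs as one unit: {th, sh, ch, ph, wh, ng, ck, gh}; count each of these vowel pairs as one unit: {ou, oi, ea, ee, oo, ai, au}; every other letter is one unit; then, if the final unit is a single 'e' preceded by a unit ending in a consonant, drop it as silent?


Word: "octopus" (7 letters)
Left-to-right scan:
  [1] 'o' (letter)
  [2] 'c' (letter)
  [3] 't' (letter)
  [4] 'o' (letter)
  [5] 'p' (letter)
  [6] 'u' (letter)
  [7] 's' (letter)
Units from scan: 7
Sound units = 7 units


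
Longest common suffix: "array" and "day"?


Word 1: "array"
Word 2: "day"
Comparing from end:
  Pos -1: 'y' == 'y'
  Pos -2: 'a' == 'a'
  Pos -3: 'r' != 'd' (stop)
LCS = "ay" (length 2)


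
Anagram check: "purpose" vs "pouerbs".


Word 1: "purpose" → sorted: eopprsu
Word 2: "pouerbs" → sorted: beoprsu
Same letters? eopprsu != beoprsu
Anagram = No


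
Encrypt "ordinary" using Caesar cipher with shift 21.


Word: "ordinary"
Shift: 21
Each letter → (letter + shift) mod 26:
  'o' (14) + 21 = 9 → 'j'
  'r' (17) + 21 = 12 → 'm'
  'd' (3) + 21 = 24 → 'y'
  'i' (8) + 21 = 3 → 'd'
  'n' (13) + 21 = 8 → 'i'
  'a' (0) + 21 = 21 → 'v'
  'r' (17) + 21 = 12 → 'm'
  'y' (24) + 21 = 19 → 't'
Result = "jmydivmt"


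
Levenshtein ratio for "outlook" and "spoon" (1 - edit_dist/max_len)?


Word 1: "outlook" (length 7)
Word 2: "spoon" (length 5)
One optimal edit sequence:
  1. delete 'o'  (+1)
  2. delete 'u'  (+1)
  3. substitute 't' -> 's'  (+1)
  4. substitute 'l' -> 'p'  (+1)
  5. keep 'o'
  6. keep 'o'
  7. substitute 'k' -> 'n'  (+1)
Edit distance = 5
Max length = max(7, 5) = 7
Similarity = 1 - 5/7
= 0.2857


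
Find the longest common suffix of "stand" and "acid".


Word 1: "stand"
Word 2: "acid"
Comparing from end:
  Pos -1: 'd' == 'd'
  Pos -2: 'n' != 'i' (stop)
LCS = "d" (length 1)


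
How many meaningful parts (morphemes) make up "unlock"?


Word: "unlock"
Morphemes: un- + lock
Each morpheme carries meaning
= 2 morphemes


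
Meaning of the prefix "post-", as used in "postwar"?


Prefix: post-
As in: postwar -> post- + war
Meaning = after


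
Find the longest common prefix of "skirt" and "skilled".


Word 1: "skirt"
Word 2: "skilled"
Comparing from start:
  Pos 0: 's' == 's'
  Pos 1: 'k' == 'k'
  Pos 2: 'i' == 'i'
  Pos 3: 'r' != 'l' (stop)
LCP = "ski" (length 3)


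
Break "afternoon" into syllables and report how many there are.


Word: "afternoon"
Syllable breakdown: af · ter · noon
Counting: 3 parts
= 3 syllables


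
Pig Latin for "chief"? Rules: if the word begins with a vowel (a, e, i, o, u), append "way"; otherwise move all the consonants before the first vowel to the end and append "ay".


Word: "chief"
Starts with consonant(s) → move to end, add 'ay'
Consonant cluster: "ch"
Pig Latin = "iefchay"


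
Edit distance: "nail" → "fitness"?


Word 1: "nail" (length 4)
Word 2: "fitness" (length 7)
One optimal edit sequence (insert/delete/substitute each cost 1):
  1. insert 'f'  (+1)
  2. insert 'i'  (+1)
  3. insert 't'  (+1)
  4. keep 'n'
  5. substitute 'a' -> 'e'  (+1)
  6. substitute 'i' -> 's'  (+1)
  7. substitute 'l' -> 's'  (+1)
Total edit operations: 6
Edit distance = 6


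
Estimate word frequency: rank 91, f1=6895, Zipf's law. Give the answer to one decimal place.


Zipf's law: f(r) = f(1) / r
f(1) = 6895
f(91) = 6895 / 91
= 75.8 occurrences


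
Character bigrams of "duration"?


Word: "duration" (length 8)
Number of bigrams = 8 - 2 + 1 = 7
  Position 0: "du"
  Position 1: "ur"
  Position 2: "ra"
  Position 3: "at"
  Position 4: "ti"
  Position 5: "io"
  Position 6: "on"
Bigrams = "du", "ur", "ra", "at", "ti", "io", "on"


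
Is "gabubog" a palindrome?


Word: "gabubog"
Reversed: "gobubag"
Forward == Backward? gabubog != gobubag
Palindrome = No


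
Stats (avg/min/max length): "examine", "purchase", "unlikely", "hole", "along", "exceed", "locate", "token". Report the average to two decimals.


Lengths: "examine"=7, "purchase"=8, "unlikely"=8, "hole"=4, "along"=5, "exceed"=6, "locate"=6, "token"=5
Sum = 49, Count = 8
Average = 49/8 = 6.13
= avg=6.13, min=4, max=8


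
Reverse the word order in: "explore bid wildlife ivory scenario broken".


Original: "explore bid wildlife ivory scenario broken"
Words (1..n): explore | bid | wildlife | ivory | scenario | broken
Reversed (n..1): broken | scenario | ivory | wildlife | bid | explore
Result = "broken scenario ivory wildlife bid explore"


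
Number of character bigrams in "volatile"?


Word: "volatile" (length 8)
Number of 2-grams = length - 2 + 1 = 8 - 2 + 1
= 7


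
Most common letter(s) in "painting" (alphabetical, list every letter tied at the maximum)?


Word: "painting"
Letter counts:
  'a': 1
  'g': 1
  'i': 2
  'n': 2
  'p': 1
  't': 1
Maximum count = 2
Most frequent = 'i', 'n' (2 times each)


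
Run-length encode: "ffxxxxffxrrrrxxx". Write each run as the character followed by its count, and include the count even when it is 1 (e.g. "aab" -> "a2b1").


String: "ffxxxxffxrrrrxxx"
Scanning for consecutive runs:
  'f' x 2
  'x' x 4
  'f' x 2
  'x' x 1
  'r' x 4
  'x' x 3
RLE = "f2x4f2x1r4x3"


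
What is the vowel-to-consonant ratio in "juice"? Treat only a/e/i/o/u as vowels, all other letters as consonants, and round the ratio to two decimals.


Word: "juice"
Vowels (a,e,i,o,u): 3
Consonants: 2
Ratio = 3/2
= 1.50


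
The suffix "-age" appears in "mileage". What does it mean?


Suffix: -age
Example: mileage (mile + -age)
Meaning = result / collection


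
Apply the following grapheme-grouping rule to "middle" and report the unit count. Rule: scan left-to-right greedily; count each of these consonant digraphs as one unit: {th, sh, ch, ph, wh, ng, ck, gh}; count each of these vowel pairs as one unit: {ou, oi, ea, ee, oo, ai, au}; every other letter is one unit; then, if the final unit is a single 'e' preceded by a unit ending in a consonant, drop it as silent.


Word: "middle" (6 letters)
Left-to-right scan:
  [1] 'm' (letter)
  [2] 'i' (letter)
  [3] 'd' (letter)
  [4] 'd' (letter)
  [5] 'l' (letter)
  [6] 'e' (letter)
Units from scan: 6
Final unit is 'e' after a consonant -> drop as silent (-1)
Sound units = 5 units


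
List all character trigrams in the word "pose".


Word: "pose" (length 4)
Number of trigrams = 4 - 3 + 1 = 2
  Position 0: "pos"
  Position 1: "ose"
Trigrams = "pos", "ose"


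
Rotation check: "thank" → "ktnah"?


Word: "thank", Candidate: "ktnah"
Method: check if candidate is substring of word+word
"thankthank" contains "ktnah"? No
Is rotation = No


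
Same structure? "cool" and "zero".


Pattern of "cool": [0, 1, 1, 2]
Pattern of "zero": [0, 1, 2, 3]
Patterns do not match
Same pattern = No


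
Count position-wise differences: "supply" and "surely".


Comparing character by character (same length = 6):
  Pos 0: 's' vs 's' =
  Pos 1: 'u' vs 'u' =
  Pos 2: 'p' vs 'r' !=
  Pos 3: 'p' vs 'e' !=
  Pos 4: 'l' vs 'l' =
  Pos 5: 'y' vs 'y' =
Hamming distance = 2


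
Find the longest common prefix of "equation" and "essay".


Word 1: "equation"
Word 2: "essay"
Comparing from start:
  Pos 0: 'e' == 'e'
  Pos 1: 'q' != 's' (stop)
LCP = "e" (length 1)


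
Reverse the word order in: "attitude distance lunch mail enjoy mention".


Original: "attitude distance lunch mail enjoy mention"
Words (1..n): attitude | distance | lunch | mail | enjoy | mention
Reversed (n..1): mention | enjoy | mail | lunch | distance | attitude
Result = "mention enjoy mail lunch distance attitude"


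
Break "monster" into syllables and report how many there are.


Word: "monster"
Syllable breakdown: mon-ster
Counting: 2 parts
= 2 syllables


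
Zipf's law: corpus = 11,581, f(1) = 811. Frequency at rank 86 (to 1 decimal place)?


Zipf's law: f(r) = f(1) / r
f(1) = 811
f(86) = 811 / 86
= 9.4 occurrences


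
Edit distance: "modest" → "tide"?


Word 1: "modest" (length 6)
Word 2: "tide" (length 4)
One optimal edit sequence (insert/delete/substitute each cost 1):
  1. substitute 'm' -> 't'  (+1)
  2. substitute 'o' -> 'i'  (+1)
  3. keep 'd'
  4. keep 'e'
  5. delete 's'  (+1)
  6. delete 't'  (+1)
Total edit operations: 4
Edit distance = 4


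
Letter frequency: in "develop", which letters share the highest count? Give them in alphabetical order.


Word: "develop"
Letter counts:
  'd': 1
  'e': 2
  'l': 1
  'o': 1
  'p': 1
  'v': 1
Maximum count = 2
Most frequent = 'e' (2 times each)


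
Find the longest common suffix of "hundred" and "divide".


Word 1: "hundred"
Word 2: "divide"
Comparing from end:
  Pos -1: 'd' != 'e' (stop)
LCS = "" (length 0)


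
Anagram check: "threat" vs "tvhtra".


Word 1: "threat" → sorted: aehrtt
Word 2: "tvhtra" → sorted: ahrttv
Same letters? aehrtt != ahrttv
Anagram = No


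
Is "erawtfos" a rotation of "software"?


Word: "software", Candidate: "erawtfos"
Method: check if candidate is substring of word+word
"softwaresoftware" contains "erawtfos"? No
Is rotation = No


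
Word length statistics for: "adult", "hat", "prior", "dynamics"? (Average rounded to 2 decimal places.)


Lengths: "adult"=5, "hat"=3, "prior"=5, "dynamics"=8
Sum = 21, Count = 4
Average = 21/4 = 5.25
= avg=5.25, min=3, max=8


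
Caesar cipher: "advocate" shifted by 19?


Word: "advocate"
Shift: 19
Each letter → (letter + shift) mod 26:
  'a' (0) + 19 = 19 → 't'
  'd' (3) + 19 = 22 → 'w'
  'v' (21) + 19 = 14 → 'o'
  'o' (14) + 19 = 7 → 'h'
  'c' (2) + 19 = 21 → 'v'
  'a' (0) + 19 = 19 → 't'
  't' (19) + 19 = 12 → 'm'
  'e' (4) + 19 = 23 → 'x'
Result = "twohvtmx"


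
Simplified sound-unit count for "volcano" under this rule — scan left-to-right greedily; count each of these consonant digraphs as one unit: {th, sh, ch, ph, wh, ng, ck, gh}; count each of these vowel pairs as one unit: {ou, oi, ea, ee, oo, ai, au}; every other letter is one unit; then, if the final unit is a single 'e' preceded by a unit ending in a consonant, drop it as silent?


Word: "volcano" (7 letters)
Left-to-right scan:
  1. 'v' (letter)
  2. 'o' (letter)
  3. 'l' (letter)
  4. 'c' (letter)
  5. 'a' (letter)
  6. 'n' (letter)
  7. 'o' (letter)
Units from scan: 7
Sound units = 7 units


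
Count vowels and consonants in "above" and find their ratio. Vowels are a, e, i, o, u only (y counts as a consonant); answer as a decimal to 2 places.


Word: "above"
Vowels (a,e,i,o,u): 3
Consonants: 2
Ratio = 3/2
= 1.50


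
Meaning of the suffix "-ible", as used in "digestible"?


Suffix: -ible
As in: digestible -> digest + -ible
Meaning = capable of


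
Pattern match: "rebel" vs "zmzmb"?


Pattern of "rebel": [0, 1, 2, 1, 3]
Pattern of "zmzmb": [0, 1, 0, 1, 2]
Patterns do not match
Same pattern = No


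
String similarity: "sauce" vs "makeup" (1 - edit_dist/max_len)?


Word 1: "sauce" (length 5)
Word 2: "makeup" (length 6)
One optimal edit sequence:
  1. substitute 's' -> 'm'  (+1)
  2. keep 'a'
  3. insert 'k'  (+1)
  4. substitute 'u' -> 'e'  (+1)
  5. substitute 'c' -> 'u'  (+1)
  6. substitute 'e' -> 'p'  (+1)
Edit distance = 5
Max length = max(5, 6) = 6
Similarity = 1 - 5/6
= 0.1667


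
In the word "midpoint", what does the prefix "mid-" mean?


Prefix: mid-
Example: midpoint (mid- + point)
Meaning = middle


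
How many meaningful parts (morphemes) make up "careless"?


Word: "careless"
Morphemes: care / -less
Each morpheme carries meaning
= 2 morphemes


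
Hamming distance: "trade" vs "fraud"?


Comparing character by character (same length = 5):
  Pos 0: 't' vs 'f' !=
  Pos 1: 'r' vs 'r' =
  Pos 2: 'a' vs 'a' =
  Pos 3: 'd' vs 'u' !=
  Pos 4: 'e' vs 'd' !=
Hamming distance = 3


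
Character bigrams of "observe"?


Word: "observe" (length 7)
Number of bigrams = 7 - 2 + 1 = 6
  Position 0: "ob"
  Position 1: "bs"
  Position 2: "se"
  Position 3: "er"
  Position 4: "rv"
  Position 5: "ve"
Bigrams = "ob", "bs", "se", "er", "rv", "ve"


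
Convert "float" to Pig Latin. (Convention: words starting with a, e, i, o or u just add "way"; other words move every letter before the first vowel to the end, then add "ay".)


Word: "float"
Starts with consonant(s) → move to end, add 'ay'
Consonant cluster: "fl"
Pig Latin = "oatflay"


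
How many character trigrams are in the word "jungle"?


Word: "jungle" (length 6)
Number of 3-grams = length - 3 + 1 = 6 - 3 + 1
= 4


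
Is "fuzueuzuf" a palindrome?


Word: "fuzueuzuf"
Reversed: "fuzueuzuf"
Forward == Backward? fuzueuzuf == fuzueuzuf
Palindrome = Yes


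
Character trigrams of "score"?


Word: "score" (length 5)
Number of trigrams = 5 - 3 + 1 = 3
  Position 0: "sco"
  Position 1: "cor"
  Position 2: "ore"
Trigrams = "sco", "cor", "ore"


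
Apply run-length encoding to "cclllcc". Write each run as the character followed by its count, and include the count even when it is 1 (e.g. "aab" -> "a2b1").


String: "cclllcc"
Scanning for consecutive runs:
  'c' x 2
  'l' x 3
  'c' x 2
RLE = "c2l3c2"


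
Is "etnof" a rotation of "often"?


Word: "often", Candidate: "etnof"
Method: check if candidate is substring of word+word
"oftenoften" contains "etnof"? No
Is rotation = No


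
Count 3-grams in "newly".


Word: "newly" (length 5)
Number of 3-grams = length - 3 + 1 = 5 - 3 + 1
= 3


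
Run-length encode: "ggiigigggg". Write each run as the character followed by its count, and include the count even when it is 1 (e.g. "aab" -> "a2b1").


String: "ggiigigggg"
Scanning for consecutive runs:
  'g' x 2
  'i' x 2
  'g' x 1
  'i' x 1
  'g' x 4
RLE = "g2i2g1i1g4"


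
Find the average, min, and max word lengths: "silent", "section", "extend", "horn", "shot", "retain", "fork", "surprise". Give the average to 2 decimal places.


Lengths: "silent"=6, "section"=7, "extend"=6, "horn"=4, "shot"=4, "retain"=6, "fork"=4, "surprise"=8
Sum = 45, Count = 8
Average = 45/8 = 5.63
= avg=5.63, min=4, max=8


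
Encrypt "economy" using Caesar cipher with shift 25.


Word: "economy"
Shift: 25
Each letter → (letter + shift) mod 26:
  'e' (4) + 25 = 3 → 'd'
  'c' (2) + 25 = 1 → 'b'
  'o' (14) + 25 = 13 → 'n'
  'n' (13) + 25 = 12 → 'm'
  'o' (14) + 25 = 13 → 'n'
  'm' (12) + 25 = 11 → 'l'
  'y' (24) + 25 = 23 → 'x'
Result = "dbnmnlx"


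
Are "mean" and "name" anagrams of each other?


Word 1: "mean" → sorted: aemn
Word 2: "name" → sorted: aemn
Same letters? aemn == aemn
Anagram = Yes


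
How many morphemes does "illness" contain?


Word: "illness"
Morphemes: ill | -ness
Each morpheme carries meaning
= 2 morphemes


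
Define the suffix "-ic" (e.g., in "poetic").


Suffix: -ic
Example: poetic = poet + -ic
Meaning = relating to


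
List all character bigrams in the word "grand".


Word: "grand" (length 5)
Number of bigrams = 5 - 2 + 1 = 4
  Position 0: "gr"
  Position 1: "ra"
  Position 2: "an"
  Position 3: "nd"
Bigrams = "gr", "ra", "an", "nd"


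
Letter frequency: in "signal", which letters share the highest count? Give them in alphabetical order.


Word: "signal"
Letter counts:
  'a': 1
  'g': 1
  'i': 1
  'l': 1
  'n': 1
  's': 1
Maximum count = 1
Most frequent = 'a', 'g', 'i', 'l', 'n', 's' (1 time each)


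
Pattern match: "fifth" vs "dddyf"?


Pattern of "fifth": [0, 1, 0, 2, 3]
Pattern of "dddyf": [0, 0, 0, 1, 2]
Patterns do not match
Same pattern = No


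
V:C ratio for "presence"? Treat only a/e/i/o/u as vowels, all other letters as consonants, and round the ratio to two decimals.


Word: "presence"
Vowels (a,e,i,o,u): 3
Consonants: 5
Ratio = 3/5
= 0.60


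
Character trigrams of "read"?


Word: "read" (length 4)
Number of trigrams = 4 - 3 + 1 = 2
  Position 0: "rea"
  Position 1: "ead"
Trigrams = "rea", "ead"


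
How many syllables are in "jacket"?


Word: "jacket"
Syllable breakdown: jack / et
Counting: 2 parts
= 2 syllables


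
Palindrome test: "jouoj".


Word: "jouoj"
Reversed: "jouoj"
Forward == Backward? jouoj == jouoj
Palindrome = Yes


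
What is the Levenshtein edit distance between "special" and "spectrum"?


Word 1: "special" (length 7)
Word 2: "spectrum" (length 8)
One optimal edit sequence (insert/delete/substitute each cost 1):
  1. keep 's'
  2. keep 'p'
  3. keep 'e'
  4. keep 'c'
  5. insert 't'  (+1)
  6. substitute 'i' -> 'r'  (+1)
  7. substitute 'a' -> 'u'  (+1)
  8. substitute 'l' -> 'm'  (+1)
Total edit operations: 4
Edit distance = 4


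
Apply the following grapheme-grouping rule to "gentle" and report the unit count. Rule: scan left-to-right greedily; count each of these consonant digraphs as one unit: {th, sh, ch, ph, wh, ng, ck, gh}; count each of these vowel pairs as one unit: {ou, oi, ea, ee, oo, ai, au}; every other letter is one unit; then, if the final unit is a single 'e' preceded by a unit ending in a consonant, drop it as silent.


Word: "gentle" (6 letters)
Left-to-right scan:
  (1) 'g' (letter)
  (2) 'e' (letter)
  (3) 'n' (letter)
  (4) 't' (letter)
  (5) 'l' (letter)
  (6) 'e' (letter)
Units from scan: 6
Final unit is 'e' after a consonant -> drop as silent (-1)
Sound units = 5 units


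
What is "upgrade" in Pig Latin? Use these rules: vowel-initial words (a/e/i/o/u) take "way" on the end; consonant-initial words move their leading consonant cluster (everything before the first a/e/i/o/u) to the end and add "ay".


Word: "upgrade"
Starts with vowel → add 'way'
Pig Latin = "upgradeway"


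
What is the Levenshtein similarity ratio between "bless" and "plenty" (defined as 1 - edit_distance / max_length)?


Word 1: "bless" (length 5)
Word 2: "plenty" (length 6)
One optimal edit sequence:
  1. substitute 'b' -> 'p'  (+1)
  2. keep 'l'
  3. keep 'e'
  4. insert 'n'  (+1)
  5. substitute 's' -> 't'  (+1)
  6. substitute 's' -> 'y'  (+1)
Edit distance = 4
Max length = max(5, 6) = 6
Similarity = 1 - 4/6
= 0.3333


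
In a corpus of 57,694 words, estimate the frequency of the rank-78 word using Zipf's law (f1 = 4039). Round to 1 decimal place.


Zipf's law: f(r) = f(1) / r
f(1) = 4039
f(78) = 4039 / 78
= 51.8 occurrences


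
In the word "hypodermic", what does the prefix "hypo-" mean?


Prefix: hypo-
Example: hypodermic = hypo- + dermic
Meaning = under / below normal


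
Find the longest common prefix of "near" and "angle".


Word 1: "near"
Word 2: "angle"
Comparing from start:
  Pos 0: 'n' != 'a' (stop)
LCP = "" (length 0)


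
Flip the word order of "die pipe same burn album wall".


Original: "die pipe same burn album wall"
Words (1..n): die | pipe | same | burn | album | wall
Reversed (n..1): wall | album | burn | same | pipe | die
Result = "wall album burn same pipe die"


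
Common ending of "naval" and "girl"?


Word 1: "naval"
Word 2: "girl"
Comparing from end:
  Pos -1: 'l' == 'l'
  Pos -2: 'a' != 'r' (stop)
LCS = "l" (length 1)


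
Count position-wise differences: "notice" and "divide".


Comparing character by character (same length = 6):
  Pos 0: 'n' vs 'd' !=
  Pos 1: 'o' vs 'i' !=
  Pos 2: 't' vs 'v' !=
  Pos 3: 'i' vs 'i' =
  Pos 4: 'c' vs 'd' !=
  Pos 5: 'e' vs 'e' =
Hamming distance = 4


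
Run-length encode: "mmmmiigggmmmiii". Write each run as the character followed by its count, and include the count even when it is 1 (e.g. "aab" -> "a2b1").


String: "mmmmiigggmmmiii"
Scanning for consecutive runs:
  'm' x 4
  'i' x 2
  'g' x 3
  'm' x 3
  'i' x 3
RLE = "m4i2g3m3i3"


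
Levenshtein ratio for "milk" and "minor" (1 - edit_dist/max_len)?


Word 1: "milk" (length 4)
Word 2: "minor" (length 5)
One optimal edit sequence:
  1. keep 'm'
  2. keep 'i'
  3. insert 'n'  (+1)
  4. substitute 'l' -> 'o'  (+1)
  5. substitute 'k' -> 'r'  (+1)
Edit distance = 3
Max length = max(4, 5) = 5
Similarity = 1 - 3/5
= 0.4000


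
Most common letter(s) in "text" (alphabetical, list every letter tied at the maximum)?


Word: "text"
Letter counts:
  'e': 1
  't': 2
  'x': 1
Maximum count = 2
Most frequent = 't' (2 times each)


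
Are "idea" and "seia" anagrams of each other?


Word 1: "idea" → sorted: adei
Word 2: "seia" → sorted: aeis
Same letters? adei != aeis
Anagram = No


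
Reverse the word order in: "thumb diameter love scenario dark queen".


Original: "thumb diameter love scenario dark queen"
Words (1..n): thumb | diameter | love | scenario | dark | queen
Reversed (n..1): queen | dark | scenario | love | diameter | thumb
Result = "queen dark scenario love diameter thumb"


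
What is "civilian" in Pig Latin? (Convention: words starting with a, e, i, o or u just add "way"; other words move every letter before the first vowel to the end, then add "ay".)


Word: "civilian"
Starts with consonant(s) → move to end, add 'ay'
Consonant cluster: "c"
Pig Latin = "iviliancay"


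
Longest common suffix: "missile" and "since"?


Word 1: "missile"
Word 2: "since"
Comparing from end:
  Pos -1: 'e' == 'e'
  Pos -2: 'l' != 'c' (stop)
LCS = "e" (length 1)


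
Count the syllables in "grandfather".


Word: "grandfather"
Syllable breakdown: grand-fa-ther
Counting: 3 parts
= 3 syllables


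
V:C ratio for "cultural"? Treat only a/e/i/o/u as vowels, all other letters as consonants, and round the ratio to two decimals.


Word: "cultural"
Vowels (a,e,i,o,u): 3
Consonants: 5
Ratio = 3/5
= 0.60


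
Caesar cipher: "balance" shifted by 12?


Word: "balance"
Shift: 12
Each letter → (letter + shift) mod 26:
  'b' (1) + 12 = 13 → 'n'
  'a' (0) + 12 = 12 → 'm'
  'l' (11) + 12 = 23 → 'x'
  'a' (0) + 12 = 12 → 'm'
  'n' (13) + 12 = 25 → 'z'
  'c' (2) + 12 = 14 → 'o'
  'e' (4) + 12 = 16 → 'q'
Result = "nmxmzoq"


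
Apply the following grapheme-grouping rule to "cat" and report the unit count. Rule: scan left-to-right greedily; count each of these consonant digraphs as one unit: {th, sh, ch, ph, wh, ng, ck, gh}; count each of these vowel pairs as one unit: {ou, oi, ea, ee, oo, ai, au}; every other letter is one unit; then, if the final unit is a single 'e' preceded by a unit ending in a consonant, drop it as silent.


Word: "cat" (3 letters)
Left-to-right scan:
  1. 'c' (letter)
  2. 'a' (letter)
  3. 't' (letter)
Units from scan: 3
Sound units = 3 units


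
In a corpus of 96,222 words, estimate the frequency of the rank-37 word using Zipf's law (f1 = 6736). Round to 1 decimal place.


Zipf's law: f(r) = f(1) / r
f(1) = 6736
f(37) = 6736 / 37
= 182.1 occurrences


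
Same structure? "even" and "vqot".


Pattern of "even": [0, 1, 0, 2]
Pattern of "vqot": [0, 1, 2, 3]
Patterns do not match
Same pattern = No


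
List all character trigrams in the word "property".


Word: "property" (length 8)
Number of trigrams = 8 - 3 + 1 = 6
  Position 0: "pro"
  Position 1: "rop"
  Position 2: "ope"
  Position 3: "per"
  Position 4: "ert"
  Position 5: "rty"
Trigrams = "pro", "rop", "ope", "per", "ert", "rty"


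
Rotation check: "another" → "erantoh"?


Word: "another", Candidate: "erantoh"
Method: check if candidate is substring of word+word
"anotheranother" contains "erantoh"? No
Is rotation = No


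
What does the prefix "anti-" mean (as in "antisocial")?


Prefix: anti-
As in: antisocial -> anti- + social
Meaning = against


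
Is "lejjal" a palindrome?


Word: "lejjal"
Reversed: "lajjel"
Forward == Backward? lejjal != lajjel
Palindrome = No


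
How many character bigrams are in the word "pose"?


Word: "pose" (length 4)
Number of 2-grams = length - 2 + 1 = 4 - 2 + 1
= 3


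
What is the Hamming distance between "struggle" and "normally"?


Comparing character by character (same length = 8):
  Pos 0: 's' vs 'n' !=
  Pos 1: 't' vs 'o' !=
  Pos 2: 'r' vs 'r' =
  Pos 3: 'u' vs 'm' !=
  Pos 4: 'g' vs 'a' !=
  Pos 5: 'g' vs 'l' !=
  Pos 6: 'l' vs 'l' =
  Pos 7: 'e' vs 'y' !=
Hamming distance = 6


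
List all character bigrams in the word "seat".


Word: "seat" (length 4)
Number of bigrams = 4 - 2 + 1 = 3
  Position 0: "se"
  Position 1: "ea"
  Position 2: "at"
Bigrams = "se", "ea", "at"


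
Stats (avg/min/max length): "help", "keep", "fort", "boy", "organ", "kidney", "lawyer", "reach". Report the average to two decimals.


Lengths: "help"=4, "keep"=4, "fort"=4, "boy"=3, "organ"=5, "kidney"=6, "lawyer"=6, "reach"=5
Sum = 37, Count = 8
Average = 37/8 = 4.63
= avg=4.63, min=3, max=6


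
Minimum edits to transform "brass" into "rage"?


Word 1: "brass" (length 5)
Word 2: "rage" (length 4)
One optimal edit sequence (insert/delete/substitute each cost 1):
  1. delete 'b'  (+1)
  2. keep 'r'
  3. keep 'a'
  4. substitute 's' -> 'g'  (+1)
  5. substitute 's' -> 'e'  (+1)
Total edit operations: 3
Edit distance = 3


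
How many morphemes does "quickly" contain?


Word: "quickly"
Morphemes: quick + -ly
Each morpheme carries meaning
= 2 morphemes


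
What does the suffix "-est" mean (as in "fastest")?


Suffix: -est
Example: fastest = fast + -est
Meaning = most


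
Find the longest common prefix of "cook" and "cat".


Word 1: "cook"
Word 2: "cat"
Comparing from start:
  Pos 0: 'c' == 'c'
  Pos 1: 'o' != 'a' (stop)
LCP = "c" (length 1)


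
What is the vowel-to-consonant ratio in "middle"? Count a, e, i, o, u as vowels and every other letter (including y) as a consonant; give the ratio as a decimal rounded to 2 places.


Word: "middle"
Vowels (a,e,i,o,u): 2
Consonants: 4
Ratio = 2/4
= 0.50


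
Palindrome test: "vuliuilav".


Word: "vuliuilav"
Reversed: "valiuiluv"
Forward == Backward? vuliuilav != valiuiluv
Palindrome = No


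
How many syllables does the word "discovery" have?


Word: "discovery"
Syllable breakdown: dis-cov-er-y
Counting: 4 parts
= 4 syllables


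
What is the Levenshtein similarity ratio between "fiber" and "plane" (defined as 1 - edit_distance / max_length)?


Word 1: "fiber" (length 5)
Word 2: "plane" (length 5)
One optimal edit sequence:
  1. substitute 'f' -> 'p'  (+1)
  2. substitute 'i' -> 'l'  (+1)
  3. substitute 'b' -> 'a'  (+1)
  4. substitute 'e' -> 'n'  (+1)
  5. substitute 'r' -> 'e'  (+1)
Edit distance = 5
Max length = max(5, 5) = 5
Similarity = 1 - 5/5
= 0.0000


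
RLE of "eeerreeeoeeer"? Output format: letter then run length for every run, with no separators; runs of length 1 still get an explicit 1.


String: "eeerreeeoeeer"
Scanning for consecutive runs:
  'e' x 3
  'r' x 2
  'e' x 3
  'o' x 1
  'e' x 3
  'r' x 1
RLE = "e3r2e3o1e3r1"


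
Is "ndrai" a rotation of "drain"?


Word: "drain", Candidate: "ndrai"
Method: check if candidate is substring of word+word
"draindrain" contains "ndrai"? Yes
Is rotation = Yes


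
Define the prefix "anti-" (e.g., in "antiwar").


Prefix: anti-
Example: antiwar = anti- + war
Meaning = against


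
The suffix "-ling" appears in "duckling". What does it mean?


Suffix: -ling
As in: duckling -> duck + -ling
Meaning = small / young


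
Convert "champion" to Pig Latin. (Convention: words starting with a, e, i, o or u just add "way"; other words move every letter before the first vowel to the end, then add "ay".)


Word: "champion"
Starts with consonant(s) → move to end, add 'ay'
Consonant cluster: "ch"
Pig Latin = "ampionchay"


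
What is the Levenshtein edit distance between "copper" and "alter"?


Word 1: "copper" (length 6)
Word 2: "alter" (length 5)
One optimal edit sequence (insert/delete/substitute each cost 1):
  1. delete 'c'  (+1)
  2. substitute 'o' -> 'a'  (+1)
  3. substitute 'p' -> 'l'  (+1)
  4. substitute 'p' -> 't'  (+1)
  5. keep 'e'
  6. keep 'r'
Total edit operations: 4
Edit distance = 4


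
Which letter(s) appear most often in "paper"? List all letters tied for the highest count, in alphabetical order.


Word: "paper"
Letter counts:
  'a': 1
  'e': 1
  'p': 2
  'r': 1
Maximum count = 2
Most frequent = 'p' (2 times each)


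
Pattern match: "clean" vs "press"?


Pattern of "clean": [0, 1, 2, 3, 4]
Pattern of "press": [0, 1, 2, 3, 3]
Patterns do not match
Same pattern = No


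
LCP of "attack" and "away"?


Word 1: "attack"
Word 2: "away"
Comparing from start:
  Pos 0: 'a' == 'a'
  Pos 1: 't' != 'w' (stop)
LCP = "a" (length 1)


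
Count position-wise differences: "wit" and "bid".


Comparing character by character (same length = 3):
  Pos 0: 'w' vs 'b' !=
  Pos 1: 'i' vs 'i' =
  Pos 2: 't' vs 'd' !=
Hamming distance = 2


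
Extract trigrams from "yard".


Word: "yard" (length 4)
Number of trigrams = 4 - 3 + 1 = 2
  Position 0: "yar"
  Position 1: "ard"
Trigrams = "yar", "ard"


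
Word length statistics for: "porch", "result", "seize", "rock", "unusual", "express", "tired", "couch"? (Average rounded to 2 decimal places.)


Lengths: "porch"=5, "result"=6, "seize"=5, "rock"=4, "unusual"=7, "express"=7, "tired"=5, "couch"=5
Sum = 44, Count = 8
Average = 44/8 = 5.50
= avg=5.50, min=4, max=7


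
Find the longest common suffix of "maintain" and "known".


Word 1: "maintain"
Word 2: "known"
Comparing from end:
  Pos -1: 'n' == 'n'
  Pos -2: 'i' != 'w' (stop)
LCS = "n" (length 1)
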